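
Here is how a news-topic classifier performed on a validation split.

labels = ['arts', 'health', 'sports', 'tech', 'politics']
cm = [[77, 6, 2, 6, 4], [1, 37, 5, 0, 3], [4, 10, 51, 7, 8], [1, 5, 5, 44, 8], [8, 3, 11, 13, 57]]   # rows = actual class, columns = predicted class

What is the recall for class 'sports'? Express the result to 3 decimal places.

Take TP from the diagonal, FP from the rest of the 'sports' prediction marginal, FN from the rest of the 'sports' actual marginal.
recall = TP/(TP+FN).
sports: TP=51, FN=4+10+7+8=29 → 51/80 = 0.6375

0.638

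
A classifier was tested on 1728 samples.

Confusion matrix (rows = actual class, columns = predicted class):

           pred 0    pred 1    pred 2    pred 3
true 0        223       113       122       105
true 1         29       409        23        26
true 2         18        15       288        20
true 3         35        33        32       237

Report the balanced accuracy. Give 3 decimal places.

0.696

Balanced accuracy = mean of per-class recall.
  0: recall = 223/563 = 0.3961
  1: recall = 409/487 = 0.8398
  2: recall = 288/341 = 0.8446
  3: recall = 237/337 = 0.7033
Mean = (0.3961 + 0.8398 + 0.8446 + 0.7033) / 4 = 0.696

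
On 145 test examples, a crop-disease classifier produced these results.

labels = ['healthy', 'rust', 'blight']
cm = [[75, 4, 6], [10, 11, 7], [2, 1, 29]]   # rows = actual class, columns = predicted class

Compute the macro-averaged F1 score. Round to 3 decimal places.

0.719

Per-class F1 score (2·TP/(2·TP+FP+FN)):
  healthy: TP=75, FP=10+2=12, FN=4+6=10 → 150/172 = 0.8721
  rust: TP=11, FP=4+1=5, FN=10+7=17 → 22/44 = 0.5000
  blight: TP=29, FP=6+7=13, FN=2+1=3 → 58/74 = 0.7838
Macro-F1 score = mean = (0.8721 + 0.5000 + 0.7838) / 3 = 0.719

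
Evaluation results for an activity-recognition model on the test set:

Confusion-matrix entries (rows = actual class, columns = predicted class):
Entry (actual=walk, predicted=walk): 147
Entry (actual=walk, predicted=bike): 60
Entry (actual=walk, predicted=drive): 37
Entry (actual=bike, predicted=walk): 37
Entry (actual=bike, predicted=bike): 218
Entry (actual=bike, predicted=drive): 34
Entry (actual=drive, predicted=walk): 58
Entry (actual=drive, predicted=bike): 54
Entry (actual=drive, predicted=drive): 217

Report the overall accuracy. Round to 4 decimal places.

0.6752

Accuracy = trace / total = (147+218+217=582) / 862 = 582/862 = 0.6752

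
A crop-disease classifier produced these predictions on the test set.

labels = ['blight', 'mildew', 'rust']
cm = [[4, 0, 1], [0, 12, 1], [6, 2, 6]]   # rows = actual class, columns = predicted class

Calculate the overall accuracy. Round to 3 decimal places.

0.688

Accuracy = trace / total = (4+12+6=22) / 32 = 22/32 = 0.688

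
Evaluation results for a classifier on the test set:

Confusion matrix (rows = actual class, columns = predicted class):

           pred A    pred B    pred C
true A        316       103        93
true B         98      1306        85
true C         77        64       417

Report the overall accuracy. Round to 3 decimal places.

0.797

Accuracy = trace / total = (316+1306+417=2039) / 2559 = 2039/2559 = 0.797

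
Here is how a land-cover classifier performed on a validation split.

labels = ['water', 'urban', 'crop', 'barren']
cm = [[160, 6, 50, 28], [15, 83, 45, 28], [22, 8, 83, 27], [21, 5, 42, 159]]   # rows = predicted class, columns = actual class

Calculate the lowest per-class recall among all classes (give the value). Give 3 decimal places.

0.377

Per-class recall (TP/(TP+FN)):
  water: TP=160, FN=15+22+21=58 → 160/218 = 0.7339
  urban: TP=83, FN=6+8+5=19 → 83/102 = 0.8137
  crop: TP=83, FN=50+45+42=137 → 83/220 = 0.3773
  barren: TP=159, FN=28+28+27=83 → 159/242 = 0.6570
Lowest is class 'crop' with recall = 0.377.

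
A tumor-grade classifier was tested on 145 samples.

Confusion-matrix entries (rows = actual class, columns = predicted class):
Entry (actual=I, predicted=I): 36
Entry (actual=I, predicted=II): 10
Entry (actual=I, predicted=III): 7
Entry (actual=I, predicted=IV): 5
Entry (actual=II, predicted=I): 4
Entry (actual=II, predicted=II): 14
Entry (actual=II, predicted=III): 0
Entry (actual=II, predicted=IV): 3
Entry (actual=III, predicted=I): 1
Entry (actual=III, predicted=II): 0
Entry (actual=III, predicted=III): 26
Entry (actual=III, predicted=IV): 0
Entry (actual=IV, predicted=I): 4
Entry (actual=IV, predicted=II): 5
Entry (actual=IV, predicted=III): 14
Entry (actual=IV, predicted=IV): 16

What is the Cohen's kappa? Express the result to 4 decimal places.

Observed agreement pₒ = trace/N = 92/145 = 0.63448
Expected agreement pₑ = Σ (rowᵢ·colᵢ)/N² = (58·45 + 21·29 + 27·47 + 39·24)/145² = 0.25798
κ = (pₒ − pₑ)/(1 − pₑ) = (0.63448 − 0.25798)/(1 − 0.25798) = 0.5074

0.5074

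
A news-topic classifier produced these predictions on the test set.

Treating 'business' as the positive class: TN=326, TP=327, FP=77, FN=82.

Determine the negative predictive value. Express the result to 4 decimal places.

0.7990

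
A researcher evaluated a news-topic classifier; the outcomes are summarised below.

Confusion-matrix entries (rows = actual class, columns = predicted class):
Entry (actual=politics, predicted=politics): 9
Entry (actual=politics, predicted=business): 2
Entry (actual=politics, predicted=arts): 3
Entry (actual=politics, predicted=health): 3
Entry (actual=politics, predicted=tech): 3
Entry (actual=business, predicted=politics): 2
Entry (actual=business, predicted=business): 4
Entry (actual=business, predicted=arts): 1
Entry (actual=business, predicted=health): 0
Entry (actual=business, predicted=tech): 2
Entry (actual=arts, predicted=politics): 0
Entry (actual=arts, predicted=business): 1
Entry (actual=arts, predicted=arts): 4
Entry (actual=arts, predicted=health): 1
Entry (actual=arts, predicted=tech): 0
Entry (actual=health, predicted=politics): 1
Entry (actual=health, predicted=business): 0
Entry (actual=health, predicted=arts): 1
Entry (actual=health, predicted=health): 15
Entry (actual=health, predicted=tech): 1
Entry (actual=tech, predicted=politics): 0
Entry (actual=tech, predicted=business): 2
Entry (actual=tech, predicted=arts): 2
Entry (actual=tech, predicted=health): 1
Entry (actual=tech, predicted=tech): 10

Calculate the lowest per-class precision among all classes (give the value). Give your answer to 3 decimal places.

0.364

Per-class precision (TP/(TP+FP)):
  politics: TP=9, FP=2+0+1+0=3 → 9/12 = 0.7500
  business: TP=4, FP=2+1+0+2=5 → 4/9 = 0.4444
  arts: TP=4, FP=3+1+1+2=7 → 4/11 = 0.3636
  health: TP=15, FP=3+0+1+1=5 → 15/20 = 0.7500
  tech: TP=10, FP=3+2+0+1=6 → 10/16 = 0.6250
Lowest is class 'arts' with precision = 0.364.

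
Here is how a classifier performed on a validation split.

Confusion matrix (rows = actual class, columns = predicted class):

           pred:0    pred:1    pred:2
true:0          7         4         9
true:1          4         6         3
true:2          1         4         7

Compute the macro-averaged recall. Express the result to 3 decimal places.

0.465

Per-class recall (TP/(TP+FN)):
  0: TP=7, FN=4+9=13 → 7/20 = 0.3500
  1: TP=6, FN=4+3=7 → 6/13 = 0.4615
  2: TP=7, FN=1+4=5 → 7/12 = 0.5833
Macro-recall = mean = (0.3500 + 0.4615 + 0.5833) / 3 = 0.465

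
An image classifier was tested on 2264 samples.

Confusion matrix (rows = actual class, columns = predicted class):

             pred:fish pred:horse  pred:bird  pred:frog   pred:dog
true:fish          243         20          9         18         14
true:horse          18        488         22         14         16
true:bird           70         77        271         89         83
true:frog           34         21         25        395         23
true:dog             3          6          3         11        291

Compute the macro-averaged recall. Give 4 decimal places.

0.7706

Per-class recall (TP/(TP+FN)):
  fish: TP=243, FN=20+9+18+14=61 → 243/304 = 0.79934
  horse: TP=488, FN=18+22+14+16=70 → 488/558 = 0.87455
  bird: TP=271, FN=70+77+89+83=319 → 271/590 = 0.45932
  frog: TP=395, FN=34+21+25+23=103 → 395/498 = 0.79317
  dog: TP=291, FN=3+6+3+11=23 → 291/314 = 0.92675
Macro-recall = mean = (0.79934 + 0.87455 + 0.45932 + 0.79317 + 0.92675) / 5 = 0.7706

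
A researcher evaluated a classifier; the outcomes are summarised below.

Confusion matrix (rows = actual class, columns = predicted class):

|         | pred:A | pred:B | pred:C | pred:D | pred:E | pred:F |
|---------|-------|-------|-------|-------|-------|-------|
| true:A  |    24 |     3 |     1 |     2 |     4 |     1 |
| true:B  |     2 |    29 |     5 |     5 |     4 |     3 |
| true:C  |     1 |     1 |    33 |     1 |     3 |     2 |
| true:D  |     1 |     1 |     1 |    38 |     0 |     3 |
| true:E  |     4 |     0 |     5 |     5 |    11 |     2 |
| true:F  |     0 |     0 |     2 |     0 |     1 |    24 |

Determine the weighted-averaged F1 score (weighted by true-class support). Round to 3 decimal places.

Per-class F1 score (2·TP/(2·TP+FP+FN)):
  A: TP=24, FP=2+1+1+4+0=8, FN=3+1+2+4+1=11 → 48/67 = 0.7164
  B: TP=29, FP=3+1+1+0+0=5, FN=2+5+5+4+3=19 → 58/82 = 0.7073
  C: TP=33, FP=1+5+1+5+2=14, FN=1+1+1+3+2=8 → 66/88 = 0.7500
  D: TP=38, FP=2+5+1+5+0=13, FN=1+1+1+0+3=6 → 76/95 = 0.8000
  E: TP=11, FP=4+4+3+0+1=12, FN=4+0+5+5+2=16 → 22/50 = 0.4400
  F: TP=24, FP=1+3+2+3+2=11, FN=0+0+2+0+1=3 → 48/62 = 0.7742
Weighted-F1 score = Σ (supportᵢ/N)·F1 scoreᵢ with N=222: (35/222)·0.7164 + (48/222)·0.7073 + (41/222)·0.7500 + (44/222)·0.8000 + (27/222)·0.4400 + (27/222)·0.7742 = 0.711

0.711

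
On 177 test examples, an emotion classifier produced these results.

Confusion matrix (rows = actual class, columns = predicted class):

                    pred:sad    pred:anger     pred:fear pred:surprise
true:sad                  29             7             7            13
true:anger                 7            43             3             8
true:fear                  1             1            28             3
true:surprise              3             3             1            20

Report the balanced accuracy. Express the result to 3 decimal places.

0.703

Balanced accuracy = mean of per-class recall.
  sad: recall = 29/56 = 0.5179
  anger: recall = 43/61 = 0.7049
  fear: recall = 28/33 = 0.8485
  surprise: recall = 20/27 = 0.7407
Mean = (0.5179 + 0.7049 + 0.8485 + 0.7407) / 4 = 0.703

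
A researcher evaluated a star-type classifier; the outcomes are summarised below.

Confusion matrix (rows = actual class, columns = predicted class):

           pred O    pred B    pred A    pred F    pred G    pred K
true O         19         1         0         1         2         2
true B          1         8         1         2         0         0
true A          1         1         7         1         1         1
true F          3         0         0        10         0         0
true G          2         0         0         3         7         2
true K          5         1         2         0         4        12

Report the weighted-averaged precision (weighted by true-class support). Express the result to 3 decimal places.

Per-class precision (TP/(TP+FP)):
  O: TP=19, FP=1+1+3+2+5=12 → 19/31 = 0.6129
  B: TP=8, FP=1+1+0+0+1=3 → 8/11 = 0.7273
  A: TP=7, FP=0+1+0+0+2=3 → 7/10 = 0.7000
  F: TP=10, FP=1+2+1+3+0=7 → 10/17 = 0.5882
  G: TP=7, FP=2+0+1+0+4=7 → 7/14 = 0.5000
  K: TP=12, FP=2+0+1+0+2=5 → 12/17 = 0.7059
Weighted-precision = Σ (supportᵢ/N)·precisionᵢ with N=100: (25/100)·0.6129 + (12/100)·0.7273 + (12/100)·0.7000 + (13/100)·0.5882 + (14/100)·0.5000 + (24/100)·0.7059 = 0.640

0.640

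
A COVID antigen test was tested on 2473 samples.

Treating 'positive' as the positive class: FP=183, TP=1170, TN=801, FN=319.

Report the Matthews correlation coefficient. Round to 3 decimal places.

0.590

MCC = (TP·TN − FP·FN) / √((TP+FP)(TP+FN)(TN+FP)(TN+FN))
Numerator = 1170·801 − 183·319 = 878793
Denominator = √(1353·1489·984·1120) = √2220269103360 = 1490056.7450
MCC = 878793 / 1490056.7450 = 0.590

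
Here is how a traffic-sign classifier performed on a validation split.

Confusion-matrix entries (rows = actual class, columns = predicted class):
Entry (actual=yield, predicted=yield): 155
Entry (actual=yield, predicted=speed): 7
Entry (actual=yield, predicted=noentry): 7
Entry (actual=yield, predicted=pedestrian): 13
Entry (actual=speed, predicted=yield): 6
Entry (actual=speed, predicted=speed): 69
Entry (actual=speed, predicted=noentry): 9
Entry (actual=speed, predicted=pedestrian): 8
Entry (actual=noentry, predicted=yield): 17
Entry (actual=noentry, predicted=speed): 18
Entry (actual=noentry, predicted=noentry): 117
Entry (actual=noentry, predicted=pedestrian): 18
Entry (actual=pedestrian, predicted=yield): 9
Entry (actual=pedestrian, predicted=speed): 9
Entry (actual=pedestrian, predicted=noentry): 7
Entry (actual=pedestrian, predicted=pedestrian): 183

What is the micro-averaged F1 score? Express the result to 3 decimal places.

0.804

Micro-averaging pools counts across classes: ΣTP=524, ΣFP=128, ΣFN=128.
Micro-F1 score = 2·TP/(2·TP+FP+FN) on pooled counts = 0.804 (equals overall accuracy in single-label multiclass).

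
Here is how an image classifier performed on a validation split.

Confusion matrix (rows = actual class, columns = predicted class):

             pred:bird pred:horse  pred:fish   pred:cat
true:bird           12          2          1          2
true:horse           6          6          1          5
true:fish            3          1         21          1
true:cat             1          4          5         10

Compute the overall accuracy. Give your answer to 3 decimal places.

0.605

Accuracy = trace / total = (12+6+21+10=49) / 81 = 49/81 = 0.605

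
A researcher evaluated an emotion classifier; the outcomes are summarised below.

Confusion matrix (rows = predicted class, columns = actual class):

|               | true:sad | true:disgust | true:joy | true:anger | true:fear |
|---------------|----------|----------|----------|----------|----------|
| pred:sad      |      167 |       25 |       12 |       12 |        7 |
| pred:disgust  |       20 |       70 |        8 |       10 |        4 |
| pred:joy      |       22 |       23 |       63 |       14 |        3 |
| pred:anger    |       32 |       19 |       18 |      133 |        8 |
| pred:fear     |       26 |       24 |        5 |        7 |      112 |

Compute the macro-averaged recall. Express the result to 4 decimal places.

0.6492

Per-class recall (TP/(TP+FN)):
  sad: TP=167, FN=20+22+32+26=100 → 167/267 = 0.62547
  disgust: TP=70, FN=25+23+19+24=91 → 70/161 = 0.43478
  joy: TP=63, FN=12+8+18+5=43 → 63/106 = 0.59434
  anger: TP=133, FN=12+10+14+7=43 → 133/176 = 0.75568
  fear: TP=112, FN=7+4+3+8=22 → 112/134 = 0.83582
Macro-recall = mean = (0.62547 + 0.43478 + 0.59434 + 0.75568 + 0.83582) / 5 = 0.6492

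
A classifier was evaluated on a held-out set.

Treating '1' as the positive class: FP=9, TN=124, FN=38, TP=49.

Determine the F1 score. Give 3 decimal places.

Precision = TP/(TP+FP) = 49/58 = 0.8448
Recall = TP/(TP+FN) = 49/87 = 0.5632
F1 = 2·TP/(2·TP+FP+FN) = 98/145 = 0.676

0.676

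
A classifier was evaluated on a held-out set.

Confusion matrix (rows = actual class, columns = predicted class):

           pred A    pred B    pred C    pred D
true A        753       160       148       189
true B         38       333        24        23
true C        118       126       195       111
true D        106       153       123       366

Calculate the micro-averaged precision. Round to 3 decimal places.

0.555

Micro-averaging pools counts across classes: ΣTP=1647, ΣFP=1319, ΣFN=1319.
Micro-precision = TP/(TP+FP) on pooled counts = 0.555 (equals overall accuracy in single-label multiclass).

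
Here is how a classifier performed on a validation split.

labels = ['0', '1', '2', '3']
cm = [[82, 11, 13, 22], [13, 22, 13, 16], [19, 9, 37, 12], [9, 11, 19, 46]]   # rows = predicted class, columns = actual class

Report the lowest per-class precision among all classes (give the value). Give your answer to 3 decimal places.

Per-class precision (TP/(TP+FP)):
  0: TP=82, FP=11+13+22=46 → 82/128 = 0.6406
  1: TP=22, FP=13+13+16=42 → 22/64 = 0.3438
  2: TP=37, FP=19+9+12=40 → 37/77 = 0.4805
  3: TP=46, FP=9+11+19=39 → 46/85 = 0.5412
Lowest is class '1' with precision = 0.344.

0.344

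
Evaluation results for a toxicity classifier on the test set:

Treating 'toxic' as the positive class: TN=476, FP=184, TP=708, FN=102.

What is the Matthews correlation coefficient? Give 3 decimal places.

MCC = (TP·TN − FP·FN) / √((TP+FP)(TP+FN)(TN+FP)(TN+FN))
Numerator = 708·476 − 184·102 = 318240
Denominator = √(892·810·660·578) = √275626929600 = 525001.8377
MCC = 318240 / 525001.8377 = 0.606

0.606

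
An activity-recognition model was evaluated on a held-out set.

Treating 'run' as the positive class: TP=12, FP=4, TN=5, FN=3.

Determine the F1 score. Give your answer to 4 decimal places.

Precision = TP/(TP+FP) = 12/16 = 0.7500
Recall = TP/(TP+FN) = 12/15 = 0.8000
F1 = 2·TP/(2·TP+FP+FN) = 24/31 = 0.7742

0.7742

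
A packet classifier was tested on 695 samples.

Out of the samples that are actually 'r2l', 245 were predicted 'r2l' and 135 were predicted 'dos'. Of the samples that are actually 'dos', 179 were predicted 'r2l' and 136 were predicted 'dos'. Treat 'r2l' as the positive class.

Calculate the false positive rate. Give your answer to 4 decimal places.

0.5683

FPR = FP/(FP+TN) = 179/(179+136) = 0.5683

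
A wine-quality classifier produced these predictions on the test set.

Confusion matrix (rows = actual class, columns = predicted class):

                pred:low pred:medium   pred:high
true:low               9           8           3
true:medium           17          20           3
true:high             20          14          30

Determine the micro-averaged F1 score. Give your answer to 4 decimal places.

Micro-averaging pools counts across classes: ΣTP=59, ΣFP=65, ΣFN=65.
Micro-F1 score = 2·TP/(2·TP+FP+FN) on pooled counts = 0.4758 (equals overall accuracy in single-label multiclass).

0.4758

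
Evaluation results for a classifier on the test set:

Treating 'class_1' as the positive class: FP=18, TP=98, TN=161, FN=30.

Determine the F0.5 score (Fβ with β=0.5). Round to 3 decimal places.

0.828

Fβ = (1+β²)·TP / ((1+β²)·TP + β²·FN + FP), with β²=1/4
= 1.25·98 / (1.25·98 + 0.25·30 + 18) = 0.828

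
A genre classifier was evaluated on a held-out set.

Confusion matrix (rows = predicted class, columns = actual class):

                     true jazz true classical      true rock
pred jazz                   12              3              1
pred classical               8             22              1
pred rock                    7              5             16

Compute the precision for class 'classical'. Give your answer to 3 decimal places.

One-vs-rest for 'classical': TP = diagonal; FP = other classes predicted 'classical'; FN = 'classical' predicted as other.
precision = TP/(TP+FP).
classical: TP=22, FP=8+1=9 → 22/31 = 0.7097

0.710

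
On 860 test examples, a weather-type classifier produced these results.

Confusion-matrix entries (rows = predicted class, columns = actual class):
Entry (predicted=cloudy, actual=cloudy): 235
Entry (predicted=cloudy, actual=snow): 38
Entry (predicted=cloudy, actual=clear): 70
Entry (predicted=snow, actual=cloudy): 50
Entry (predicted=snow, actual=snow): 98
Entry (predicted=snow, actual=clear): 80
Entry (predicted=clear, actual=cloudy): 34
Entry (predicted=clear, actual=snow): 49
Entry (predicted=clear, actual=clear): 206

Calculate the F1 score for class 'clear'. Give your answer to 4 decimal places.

One-vs-rest for 'clear': TP = diagonal; FP = other classes predicted 'clear'; FN = 'clear' predicted as other.
F1 score = 2·TP/(2·TP+FP+FN).
clear: TP=206, FP=34+49=83, FN=70+80=150 → 412/645 = 0.63876

0.6388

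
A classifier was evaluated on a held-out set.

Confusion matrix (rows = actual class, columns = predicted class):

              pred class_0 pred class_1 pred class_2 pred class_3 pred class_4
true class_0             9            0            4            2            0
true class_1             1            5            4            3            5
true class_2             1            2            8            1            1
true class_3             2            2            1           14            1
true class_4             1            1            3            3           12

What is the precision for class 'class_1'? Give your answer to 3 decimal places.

0.500

precision = TP/(TP+FP).
class_1: TP=5, FP=0+2+2+1=5 → 5/10 = 0.5000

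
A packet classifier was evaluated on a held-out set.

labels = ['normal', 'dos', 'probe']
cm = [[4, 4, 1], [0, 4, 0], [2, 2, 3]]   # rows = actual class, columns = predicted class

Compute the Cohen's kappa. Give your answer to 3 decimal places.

0.353

Observed agreement pₒ = trace/N = 11/20 = 0.5500
Expected agreement pₑ = Σ (rowᵢ·colᵢ)/N² = (9·6 + 4·10 + 7·4)/20² = 0.3050
κ = (pₒ − pₑ)/(1 − pₑ) = (0.5500 − 0.3050)/(1 − 0.3050) = 0.353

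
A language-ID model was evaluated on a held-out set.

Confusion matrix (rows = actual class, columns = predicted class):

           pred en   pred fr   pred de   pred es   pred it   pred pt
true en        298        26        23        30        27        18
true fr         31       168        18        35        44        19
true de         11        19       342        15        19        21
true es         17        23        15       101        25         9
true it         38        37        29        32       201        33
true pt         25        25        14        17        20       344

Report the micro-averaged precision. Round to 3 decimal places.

0.670

Micro-averaging pools counts across classes: ΣTP=1454, ΣFP=715, ΣFN=715.
Micro-precision = TP/(TP+FP) on pooled counts = 0.670 (equals overall accuracy in single-label multiclass).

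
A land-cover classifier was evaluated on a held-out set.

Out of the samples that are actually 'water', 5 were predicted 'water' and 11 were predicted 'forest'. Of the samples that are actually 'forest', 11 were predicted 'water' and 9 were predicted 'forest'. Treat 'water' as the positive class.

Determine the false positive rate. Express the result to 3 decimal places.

0.550

FPR = FP/(FP+TN) = 11/(11+9) = 0.550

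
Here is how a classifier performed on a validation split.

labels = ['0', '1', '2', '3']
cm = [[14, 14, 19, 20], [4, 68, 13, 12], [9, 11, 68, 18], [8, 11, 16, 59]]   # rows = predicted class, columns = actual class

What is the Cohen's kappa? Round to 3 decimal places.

Observed agreement pₒ = trace/N = 209/364 = 0.5742
Expected agreement pₑ = Σ (rowᵢ·colᵢ)/N² = (35·67 + 104·97 + 116·106 + 109·94)/364² = 0.2640
κ = (pₒ − pₑ)/(1 − pₑ) = (0.5742 − 0.2640)/(1 − 0.2640) = 0.421

0.421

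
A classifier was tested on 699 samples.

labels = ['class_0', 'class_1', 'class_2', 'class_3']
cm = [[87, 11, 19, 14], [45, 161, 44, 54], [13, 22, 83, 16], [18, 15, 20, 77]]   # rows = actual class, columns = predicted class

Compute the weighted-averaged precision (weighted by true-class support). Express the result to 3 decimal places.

Per-class precision (TP/(TP+FP)):
  class_0: TP=87, FP=45+13+18=76 → 87/163 = 0.5337
  class_1: TP=161, FP=11+22+15=48 → 161/209 = 0.7703
  class_2: TP=83, FP=19+44+20=83 → 83/166 = 0.5000
  class_3: TP=77, FP=14+54+16=84 → 77/161 = 0.4783
Weighted-precision = Σ (supportᵢ/N)·precisionᵢ with N=699: (131/699)·0.5337 + (304/699)·0.7703 + (134/699)·0.5000 + (130/699)·0.4783 = 0.620

0.620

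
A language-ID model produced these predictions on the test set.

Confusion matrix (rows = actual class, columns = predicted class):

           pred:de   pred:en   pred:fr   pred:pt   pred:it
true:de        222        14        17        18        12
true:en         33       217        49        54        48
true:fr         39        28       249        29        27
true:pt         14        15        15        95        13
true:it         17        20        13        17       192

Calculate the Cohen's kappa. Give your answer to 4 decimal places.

0.5771

Observed agreement pₒ = trace/N = 975/1467 = 0.66462
Expected agreement pₑ = Σ (rowᵢ·colᵢ)/N² = (283·325 + 401·294 + 372·343 + 152·213 + 259·292)/1467² = 0.20699
κ = (pₒ − pₑ)/(1 − pₑ) = (0.66462 − 0.20699)/(1 − 0.20699) = 0.5771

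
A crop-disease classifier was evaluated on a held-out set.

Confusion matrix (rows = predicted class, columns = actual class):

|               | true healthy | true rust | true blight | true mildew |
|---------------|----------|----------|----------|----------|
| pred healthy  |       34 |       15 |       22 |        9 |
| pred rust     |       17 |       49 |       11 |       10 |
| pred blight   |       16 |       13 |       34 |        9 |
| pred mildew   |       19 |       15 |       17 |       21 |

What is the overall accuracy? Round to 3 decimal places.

Accuracy = trace / total = (34+49+34+21=138) / 311 = 138/311 = 0.444

0.444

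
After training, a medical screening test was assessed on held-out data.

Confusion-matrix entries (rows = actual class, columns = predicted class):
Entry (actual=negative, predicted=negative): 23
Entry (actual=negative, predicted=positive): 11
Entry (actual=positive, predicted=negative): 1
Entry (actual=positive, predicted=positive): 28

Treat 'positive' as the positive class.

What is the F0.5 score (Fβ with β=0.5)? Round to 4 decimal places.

0.7568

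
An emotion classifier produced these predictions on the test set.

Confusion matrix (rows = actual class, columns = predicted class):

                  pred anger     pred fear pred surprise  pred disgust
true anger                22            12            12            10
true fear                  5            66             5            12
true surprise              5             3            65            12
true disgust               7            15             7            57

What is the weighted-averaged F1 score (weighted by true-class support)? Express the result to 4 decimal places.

Per-class F1 score (2·TP/(2·TP+FP+FN)):
  anger: TP=22, FP=5+5+7=17, FN=12+12+10=34 → 44/95 = 0.46316
  fear: TP=66, FP=12+3+15=30, FN=5+5+12=22 → 132/184 = 0.71739
  surprise: TP=65, FP=12+5+7=24, FN=5+3+12=20 → 130/174 = 0.74713
  disgust: TP=57, FP=10+12+12=34, FN=7+15+7=29 → 114/177 = 0.64407
Weighted-F1 score = Σ (supportᵢ/N)·F1 scoreᵢ with N=315: (56/315)·0.46316 + (88/315)·0.71739 + (85/315)·0.74713 + (86/315)·0.64407 = 0.6602

0.6602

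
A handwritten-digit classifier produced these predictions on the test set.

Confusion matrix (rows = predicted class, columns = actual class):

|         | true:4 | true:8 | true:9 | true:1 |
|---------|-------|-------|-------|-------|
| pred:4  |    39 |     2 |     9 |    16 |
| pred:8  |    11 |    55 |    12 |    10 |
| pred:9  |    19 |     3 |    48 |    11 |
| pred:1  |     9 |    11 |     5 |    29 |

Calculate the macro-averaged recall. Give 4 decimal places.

0.5907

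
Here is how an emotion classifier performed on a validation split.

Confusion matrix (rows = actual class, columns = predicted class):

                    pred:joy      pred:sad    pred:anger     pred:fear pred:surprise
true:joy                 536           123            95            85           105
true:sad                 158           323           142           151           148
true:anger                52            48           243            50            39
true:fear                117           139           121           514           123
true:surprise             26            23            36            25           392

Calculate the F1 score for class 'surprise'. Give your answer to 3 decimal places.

0.599

Treat 'surprise' as positive and all other classes as negative.
F1 score = 2·TP/(2·TP+FP+FN).
surprise: TP=392, FP=105+148+39+123=415, FN=26+23+36+25=110 → 784/1309 = 0.5989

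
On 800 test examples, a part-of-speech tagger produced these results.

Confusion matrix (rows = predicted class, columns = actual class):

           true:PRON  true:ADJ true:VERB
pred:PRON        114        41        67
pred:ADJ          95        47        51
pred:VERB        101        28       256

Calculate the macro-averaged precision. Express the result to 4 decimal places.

Per-class precision (TP/(TP+FP)):
  PRON: TP=114, FP=41+67=108 → 114/222 = 0.51351
  ADJ: TP=47, FP=95+51=146 → 47/193 = 0.24352
  VERB: TP=256, FP=101+28=129 → 256/385 = 0.66494
Macro-precision = mean = (0.51351 + 0.24352 + 0.66494) / 3 = 0.4740

0.4740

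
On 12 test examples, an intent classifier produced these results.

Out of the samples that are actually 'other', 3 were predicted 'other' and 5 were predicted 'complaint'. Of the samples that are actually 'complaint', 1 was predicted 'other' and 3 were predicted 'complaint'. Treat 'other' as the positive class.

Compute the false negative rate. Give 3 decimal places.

FNR = FN/(FN+TP) = 5/(5+3) = 0.625

0.625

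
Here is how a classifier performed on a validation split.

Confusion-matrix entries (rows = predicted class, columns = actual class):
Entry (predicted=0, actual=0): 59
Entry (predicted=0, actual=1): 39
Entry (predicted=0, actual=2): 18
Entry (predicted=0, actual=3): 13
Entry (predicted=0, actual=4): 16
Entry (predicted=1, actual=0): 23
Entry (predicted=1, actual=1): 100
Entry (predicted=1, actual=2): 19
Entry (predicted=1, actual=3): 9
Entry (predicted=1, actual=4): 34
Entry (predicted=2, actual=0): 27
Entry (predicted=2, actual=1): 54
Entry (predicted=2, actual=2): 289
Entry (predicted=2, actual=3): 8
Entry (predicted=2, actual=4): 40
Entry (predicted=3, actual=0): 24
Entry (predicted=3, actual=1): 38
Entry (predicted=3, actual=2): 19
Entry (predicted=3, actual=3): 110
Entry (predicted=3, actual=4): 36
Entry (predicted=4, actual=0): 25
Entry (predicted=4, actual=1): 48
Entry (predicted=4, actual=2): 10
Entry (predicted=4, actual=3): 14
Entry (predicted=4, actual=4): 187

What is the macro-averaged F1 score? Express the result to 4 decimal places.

0.5544

Per-class F1 score (2·TP/(2·TP+FP+FN)):
  0: TP=59, FP=39+18+13+16=86, FN=23+27+24+25=99 → 118/303 = 0.38944
  1: TP=100, FP=23+19+9+34=85, FN=39+54+38+48=179 → 200/464 = 0.43103
  2: TP=289, FP=27+54+8+40=129, FN=18+19+19+10=66 → 578/773 = 0.74774
  3: TP=110, FP=24+38+19+36=117, FN=13+9+8+14=44 → 220/381 = 0.57743
  4: TP=187, FP=25+48+10+14=97, FN=16+34+40+36=126 → 374/597 = 0.62647
Macro-F1 score = mean = (0.38944 + 0.43103 + 0.74774 + 0.57743 + 0.62647) / 5 = 0.5544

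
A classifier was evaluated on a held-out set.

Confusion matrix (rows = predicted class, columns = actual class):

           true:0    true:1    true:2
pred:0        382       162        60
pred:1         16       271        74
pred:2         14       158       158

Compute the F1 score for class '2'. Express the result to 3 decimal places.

0.508

One-vs-rest for '2': TP = diagonal; FP = other classes predicted '2'; FN = '2' predicted as other.
F1 score = 2·TP/(2·TP+FP+FN).
2: TP=158, FP=14+158=172, FN=60+74=134 → 316/622 = 0.5080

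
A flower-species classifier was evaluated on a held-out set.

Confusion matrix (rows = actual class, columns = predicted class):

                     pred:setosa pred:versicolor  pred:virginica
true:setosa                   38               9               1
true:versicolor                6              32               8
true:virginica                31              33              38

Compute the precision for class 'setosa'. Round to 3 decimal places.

0.507

precision = TP/(TP+FP).
setosa: TP=38, FP=6+31=37 → 38/75 = 0.5067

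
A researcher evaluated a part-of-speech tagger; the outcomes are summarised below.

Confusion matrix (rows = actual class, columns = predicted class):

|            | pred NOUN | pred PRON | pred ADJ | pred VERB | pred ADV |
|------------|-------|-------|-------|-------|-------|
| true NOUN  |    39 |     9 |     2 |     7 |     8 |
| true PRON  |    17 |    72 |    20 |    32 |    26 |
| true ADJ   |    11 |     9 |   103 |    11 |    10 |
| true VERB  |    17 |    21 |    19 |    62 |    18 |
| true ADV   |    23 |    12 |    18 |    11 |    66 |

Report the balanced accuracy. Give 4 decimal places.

0.5413

Balanced accuracy = mean of per-class recall.
  NOUN: recall = 39/65 = 0.60000
  PRON: recall = 72/167 = 0.43114
  ADJ: recall = 103/144 = 0.71528
  VERB: recall = 62/137 = 0.45255
  ADV: recall = 66/130 = 0.50769
Mean = (0.60000 + 0.43114 + 0.71528 + 0.45255 + 0.50769) / 5 = 0.5413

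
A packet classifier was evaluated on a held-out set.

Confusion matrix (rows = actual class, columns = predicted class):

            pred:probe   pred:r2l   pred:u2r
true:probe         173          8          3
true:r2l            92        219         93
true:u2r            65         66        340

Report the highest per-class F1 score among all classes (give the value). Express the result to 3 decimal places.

0.750

Per-class F1 score (2·TP/(2·TP+FP+FN)):
  probe: TP=173, FP=92+65=157, FN=8+3=11 → 346/514 = 0.6732
  r2l: TP=219, FP=8+66=74, FN=92+93=185 → 438/697 = 0.6284
  u2r: TP=340, FP=3+93=96, FN=65+66=131 → 680/907 = 0.7497
Highest is class 'u2r' with F1 score = 0.750.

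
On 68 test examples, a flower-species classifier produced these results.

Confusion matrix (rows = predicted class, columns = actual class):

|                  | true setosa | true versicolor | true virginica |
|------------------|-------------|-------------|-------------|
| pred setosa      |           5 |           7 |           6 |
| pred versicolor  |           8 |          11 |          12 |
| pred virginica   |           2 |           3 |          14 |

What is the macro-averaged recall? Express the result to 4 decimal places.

Per-class recall (TP/(TP+FN)):
  setosa: TP=5, FN=8+2=10 → 5/15 = 0.33333
  versicolor: TP=11, FN=7+3=10 → 11/21 = 0.52381
  virginica: TP=14, FN=6+12=18 → 14/32 = 0.43750
Macro-recall = mean = (0.33333 + 0.52381 + 0.43750) / 3 = 0.4315

0.4315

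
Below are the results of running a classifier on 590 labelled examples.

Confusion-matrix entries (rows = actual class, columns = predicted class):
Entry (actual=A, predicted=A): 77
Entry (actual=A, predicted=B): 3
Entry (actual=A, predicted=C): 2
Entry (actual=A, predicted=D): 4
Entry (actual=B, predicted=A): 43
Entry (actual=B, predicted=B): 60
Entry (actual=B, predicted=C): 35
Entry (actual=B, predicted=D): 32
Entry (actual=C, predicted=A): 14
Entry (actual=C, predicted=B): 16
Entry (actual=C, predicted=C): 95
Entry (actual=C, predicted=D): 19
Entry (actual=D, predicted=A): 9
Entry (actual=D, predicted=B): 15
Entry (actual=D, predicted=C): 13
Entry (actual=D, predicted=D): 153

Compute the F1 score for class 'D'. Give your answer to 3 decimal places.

0.769

Take TP from the diagonal, FP from the rest of the 'D' prediction marginal, FN from the rest of the 'D' actual marginal.
F1 score = 2·TP/(2·TP+FP+FN).
D: TP=153, FP=4+32+19=55, FN=9+15+13=37 → 306/398 = 0.7688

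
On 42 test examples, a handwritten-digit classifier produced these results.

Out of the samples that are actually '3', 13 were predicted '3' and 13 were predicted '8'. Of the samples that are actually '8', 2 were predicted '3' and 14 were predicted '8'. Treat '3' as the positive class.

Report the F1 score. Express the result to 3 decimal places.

0.634

Precision = TP/(TP+FP) = 13/15 = 0.8667
Recall = TP/(TP+FN) = 13/26 = 0.5000
F1 = 2·TP/(2·TP+FP+FN) = 26/41 = 0.634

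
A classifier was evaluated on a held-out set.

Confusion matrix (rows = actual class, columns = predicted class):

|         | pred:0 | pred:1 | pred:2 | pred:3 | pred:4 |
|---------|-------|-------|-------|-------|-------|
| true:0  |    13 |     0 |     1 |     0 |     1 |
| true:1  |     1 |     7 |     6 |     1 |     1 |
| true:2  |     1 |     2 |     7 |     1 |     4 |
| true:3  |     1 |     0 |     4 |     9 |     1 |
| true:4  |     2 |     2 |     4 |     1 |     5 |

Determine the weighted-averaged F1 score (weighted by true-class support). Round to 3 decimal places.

Per-class F1 score (2·TP/(2·TP+FP+FN)):
  0: TP=13, FP=1+1+1+2=5, FN=0+1+0+1=2 → 26/33 = 0.7879
  1: TP=7, FP=0+2+0+2=4, FN=1+6+1+1=9 → 14/27 = 0.5185
  2: TP=7, FP=1+6+4+4=15, FN=1+2+1+4=8 → 14/37 = 0.3784
  3: TP=9, FP=0+1+1+1=3, FN=1+0+4+1=6 → 18/27 = 0.6667
  4: TP=5, FP=1+1+4+1=7, FN=2+2+4+1=9 → 10/26 = 0.3846
Weighted-F1 score = Σ (supportᵢ/N)·F1 scoreᵢ with N=75: (15/75)·0.7879 + (16/75)·0.5185 + (15/75)·0.3784 + (15/75)·0.6667 + (14/75)·0.3846 = 0.549

0.549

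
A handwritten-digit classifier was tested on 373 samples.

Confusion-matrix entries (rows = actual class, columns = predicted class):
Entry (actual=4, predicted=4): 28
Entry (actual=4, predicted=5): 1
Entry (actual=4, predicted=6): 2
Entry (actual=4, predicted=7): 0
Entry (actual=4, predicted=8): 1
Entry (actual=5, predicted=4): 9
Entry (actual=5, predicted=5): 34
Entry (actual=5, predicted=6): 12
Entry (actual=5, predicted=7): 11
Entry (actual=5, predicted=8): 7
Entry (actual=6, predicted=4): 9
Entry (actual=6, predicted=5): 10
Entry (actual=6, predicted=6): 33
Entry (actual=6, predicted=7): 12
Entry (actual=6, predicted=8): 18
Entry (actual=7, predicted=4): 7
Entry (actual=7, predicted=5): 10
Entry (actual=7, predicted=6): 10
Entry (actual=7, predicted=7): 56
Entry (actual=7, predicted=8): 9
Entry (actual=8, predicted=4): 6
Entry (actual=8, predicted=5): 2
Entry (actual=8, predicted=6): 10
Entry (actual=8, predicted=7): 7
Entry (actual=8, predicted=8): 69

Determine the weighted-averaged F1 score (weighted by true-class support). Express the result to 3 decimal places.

0.583

Per-class F1 score (2·TP/(2·TP+FP+FN)):
  4: TP=28, FP=9+9+7+6=31, FN=1+2+0+1=4 → 56/91 = 0.6154
  5: TP=34, FP=1+10+10+2=23, FN=9+12+11+7=39 → 68/130 = 0.5231
  6: TP=33, FP=2+12+10+10=34, FN=9+10+12+18=49 → 66/149 = 0.4430
  7: TP=56, FP=0+11+12+7=30, FN=7+10+10+9=36 → 112/178 = 0.6292
  8: TP=69, FP=1+7+18+9=35, FN=6+2+10+7=25 → 138/198 = 0.6970
Weighted-F1 score = Σ (supportᵢ/N)·F1 scoreᵢ with N=373: (32/373)·0.6154 + (73/373)·0.5231 + (82/373)·0.4430 + (92/373)·0.6292 + (94/373)·0.6970 = 0.583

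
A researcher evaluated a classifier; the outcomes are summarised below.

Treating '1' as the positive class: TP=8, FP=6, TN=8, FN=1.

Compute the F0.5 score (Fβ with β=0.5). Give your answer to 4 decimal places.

Fβ = (1+β²)·TP / ((1+β²)·TP + β²·FN + FP), with β²=1/4
= 1.25·8 / (1.25·8 + 0.25·1 + 6) = 0.6154

0.6154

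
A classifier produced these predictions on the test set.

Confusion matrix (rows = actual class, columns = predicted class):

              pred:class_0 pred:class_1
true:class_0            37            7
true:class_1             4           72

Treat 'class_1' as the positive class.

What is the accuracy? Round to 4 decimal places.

0.9083

Accuracy = (TP+TN)/N = (72+37)/120 = 0.9083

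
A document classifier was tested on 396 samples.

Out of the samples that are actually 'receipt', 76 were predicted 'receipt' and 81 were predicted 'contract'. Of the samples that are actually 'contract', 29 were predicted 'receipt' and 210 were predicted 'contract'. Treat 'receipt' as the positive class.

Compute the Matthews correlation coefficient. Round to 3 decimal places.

MCC = (TP·TN − FP·FN) / √((TP+FP)(TP+FN)(TN+FP)(TN+FN))
Numerator = 76·210 − 29·81 = 13611
Denominator = √(105·157·239·291) = √1146515265 = 33860.2313
MCC = 13611 / 33860.2313 = 0.402

0.402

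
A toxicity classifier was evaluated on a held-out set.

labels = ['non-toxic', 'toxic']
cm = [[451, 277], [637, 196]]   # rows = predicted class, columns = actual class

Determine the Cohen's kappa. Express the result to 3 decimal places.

-0.141

Observed agreement pₒ = trace/N = 647/1561 = 0.4145
Expected agreement pₑ = Σ (rowᵢ·colᵢ)/N² = (1088·728 + 473·833)/1561² = 0.4867
κ = (pₒ − pₑ)/(1 − pₑ) = (0.4145 − 0.4867)/(1 − 0.4867) = -0.141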